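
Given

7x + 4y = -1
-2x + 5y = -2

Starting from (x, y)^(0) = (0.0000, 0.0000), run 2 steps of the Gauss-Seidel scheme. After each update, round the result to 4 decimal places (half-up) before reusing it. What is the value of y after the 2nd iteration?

-0.3526

Iteration 1:
  x = (-1 - (4)·0.0000) / (7) = -0.1429
  y = (-2 - (-2)·-0.1429) / (5) = -0.4572
Iteration 2:
  x = (-1 - (4)·-0.4572) / (7) = 0.1184
  y = (-2 - (-2)·0.1184) / (5) = -0.3526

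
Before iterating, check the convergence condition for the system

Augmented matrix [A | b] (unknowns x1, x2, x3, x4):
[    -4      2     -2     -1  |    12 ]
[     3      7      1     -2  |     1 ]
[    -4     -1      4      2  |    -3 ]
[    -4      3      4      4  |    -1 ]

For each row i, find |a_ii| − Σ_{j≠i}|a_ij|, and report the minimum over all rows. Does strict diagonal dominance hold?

-7

row 1: |-4| − (2+2+1) = -1
row 2: |7| − (3+1+2) = 1
row 3: |4| − (4+1+2) = -3
row 4: |4| − (4+3+4) = -7
minimum over rows = -7 → not strictly diagonally dominant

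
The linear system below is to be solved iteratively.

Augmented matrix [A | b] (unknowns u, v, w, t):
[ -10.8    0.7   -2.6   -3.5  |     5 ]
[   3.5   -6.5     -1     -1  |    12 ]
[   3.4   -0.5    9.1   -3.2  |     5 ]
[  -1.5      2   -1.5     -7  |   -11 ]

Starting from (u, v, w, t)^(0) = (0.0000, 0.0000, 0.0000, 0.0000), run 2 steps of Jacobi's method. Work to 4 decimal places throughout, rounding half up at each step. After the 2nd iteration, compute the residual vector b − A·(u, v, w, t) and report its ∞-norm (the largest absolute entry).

2.7420

Iteration 1:
  u = (5 - (0.7)·0.0000 - (-2.6)·0.0000 - (-3.5)·0.0000) / (-10.8) = -0.4630
  v = (12 - (3.5)·0.0000 - (-1)·0.0000 - (-1)·0.0000) / (-6.5) = -1.8462
  w = (5 - (3.4)·0.0000 - (-0.5)·0.0000 - (-3.2)·0.0000) / (9.1) = 0.5495
  t = (-11 - (-1.5)·0.0000 - (2)·0.0000 - (-1.5)·0.0000) / (-7) = 1.5714
Iteration 2:
  u = (5 - (0.7)·-1.8462 - (-2.6)·0.5495 - (-3.5)·1.5714) / (-10.8) = -1.2242
  v = (12 - (3.5)·-0.4630 - (-1)·0.5495 - (-1)·1.5714) / (-6.5) = -2.4218
  w = (5 - (3.4)·-0.4630 - (-0.5)·-1.8462 - (-3.2)·1.5714) / (9.1) = 1.1736
  t = (-11 - (-1.5)·-0.4630 - (2)·-1.8462 - (-1.5)·0.5495) / (-7) = 1.0254
Residual b − A·x = (0.1142, 2.7420, 0.5529, 0.9455); ∞-norm = 2.7420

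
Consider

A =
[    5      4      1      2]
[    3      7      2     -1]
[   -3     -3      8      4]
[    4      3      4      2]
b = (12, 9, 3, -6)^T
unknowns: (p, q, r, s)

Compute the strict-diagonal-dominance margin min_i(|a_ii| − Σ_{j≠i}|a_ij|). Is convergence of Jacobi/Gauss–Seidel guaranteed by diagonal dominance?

-9

row 1: |5| − (4+1+2) = -2
row 2: |7| − (3+2+1) = 1
row 3: |8| − (3+3+4) = -2
row 4: |2| − (4+3+4) = -9
minimum over rows = -9 → not strictly diagonally dominant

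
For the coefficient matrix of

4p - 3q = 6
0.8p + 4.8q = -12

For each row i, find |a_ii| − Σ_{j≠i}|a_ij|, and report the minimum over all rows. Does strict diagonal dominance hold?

row 1: |4| − (3) = 1
row 2: |4.8| − (0.8) = 4
minimum over rows = 1 → strictly diagonally dominant (convergence guaranteed)

1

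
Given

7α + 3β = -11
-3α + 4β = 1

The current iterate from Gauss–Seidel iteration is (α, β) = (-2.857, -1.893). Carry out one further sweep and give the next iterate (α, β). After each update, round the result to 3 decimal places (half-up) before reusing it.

(-0.760, -0.320)

One sweep:
  α = (-11 - (3)·-1.893) / (7) = -0.760
  β = (1 - (-3)·-0.760) / (4) = -0.320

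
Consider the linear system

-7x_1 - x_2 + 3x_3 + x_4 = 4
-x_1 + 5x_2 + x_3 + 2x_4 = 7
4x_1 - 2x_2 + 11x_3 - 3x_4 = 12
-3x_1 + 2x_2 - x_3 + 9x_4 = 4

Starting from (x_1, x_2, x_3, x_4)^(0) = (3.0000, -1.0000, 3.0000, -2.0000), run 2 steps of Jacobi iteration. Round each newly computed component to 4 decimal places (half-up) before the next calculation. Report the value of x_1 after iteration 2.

-0.9117

Iteration 1:
  x_1 = (4 - (-1)·-1.0000 - (3)·3.0000 - (1)·-2.0000) / (-7) = 0.5714
  x_2 = (7 - (-1)·3.0000 - (1)·3.0000 - (2)·-2.0000) / (5) = 2.2000
  x_3 = (12 - (4)·3.0000 - (-2)·-1.0000 - (-3)·-2.0000) / (11) = -0.7273
  x_4 = (4 - (-3)·3.0000 - (2)·-1.0000 - (-1)·3.0000) / (9) = 2.0000
Iteration 2:
  x_1 = (4 - (-1)·2.2000 - (3)·-0.7273 - (1)·2.0000) / (-7) = -0.9117
  x_2 = (7 - (-1)·0.5714 - (1)·-0.7273 - (2)·2.0000) / (5) = 0.8597
  x_3 = (12 - (4)·0.5714 - (-2)·2.2000 - (-3)·2.0000) / (11) = 1.8286
  x_4 = (4 - (-3)·0.5714 - (2)·2.2000 - (-1)·-0.7273) / (9) = 0.0652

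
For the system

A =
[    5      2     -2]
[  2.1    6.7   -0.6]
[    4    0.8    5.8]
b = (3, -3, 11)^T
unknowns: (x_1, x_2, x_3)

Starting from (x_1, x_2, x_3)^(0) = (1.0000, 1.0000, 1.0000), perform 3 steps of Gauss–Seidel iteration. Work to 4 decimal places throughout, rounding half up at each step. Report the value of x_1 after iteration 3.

Iteration 1:
  x_1 = (3 - (2)·1.0000 - (-2)·1.0000) / (5) = 0.6000
  x_2 = (-3 - (2.1)·0.6000 - (-0.6)·1.0000) / (6.7) = -0.5463
  x_3 = (11 - (4)·0.6000 - (0.8)·-0.5463) / (5.8) = 1.5581
Iteration 2:
  x_1 = (3 - (2)·-0.5463 - (-2)·1.5581) / (5) = 1.4418
  x_2 = (-3 - (2.1)·1.4418 - (-0.6)·1.5581) / (6.7) = -0.7601
  x_3 = (11 - (4)·1.4418 - (0.8)·-0.7601) / (5.8) = 1.0070
Iteration 3:
  x_1 = (3 - (2)·-0.7601 - (-2)·1.0070) / (5) = 1.3068
  x_2 = (-3 - (2.1)·1.3068 - (-0.6)·1.0070) / (6.7) = -0.7672
  x_3 = (11 - (4)·1.3068 - (0.8)·-0.7672) / (5.8) = 1.1011

1.3068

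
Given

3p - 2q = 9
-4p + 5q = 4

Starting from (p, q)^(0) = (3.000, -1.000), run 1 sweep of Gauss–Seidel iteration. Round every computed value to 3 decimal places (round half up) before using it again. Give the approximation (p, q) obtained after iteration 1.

(2.333, 2.666)

Iteration 1:
  p = (9 - (-2)·-1.000) / (3) = 2.333
  q = (4 - (-4)·2.333) / (5) = 2.666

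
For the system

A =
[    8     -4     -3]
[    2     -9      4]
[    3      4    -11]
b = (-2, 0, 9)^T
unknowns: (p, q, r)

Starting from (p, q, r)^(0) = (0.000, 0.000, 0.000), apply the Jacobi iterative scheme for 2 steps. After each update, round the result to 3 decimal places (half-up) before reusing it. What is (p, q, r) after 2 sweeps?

(-0.557, -0.419, -0.886)

Iteration 1:
  p = (-2 - (-4)·0.000 - (-3)·0.000) / (8) = -0.250
  q = (0 - (2)·0.000 - (4)·0.000) / (-9) = 0.000
  r = (9 - (3)·0.000 - (4)·0.000) / (-11) = -0.818
Iteration 2:
  p = (-2 - (-4)·0.000 - (-3)·-0.818) / (8) = -0.557
  q = (0 - (2)·-0.250 - (4)·-0.818) / (-9) = -0.419
  r = (9 - (3)·-0.250 - (4)·0.000) / (-11) = -0.886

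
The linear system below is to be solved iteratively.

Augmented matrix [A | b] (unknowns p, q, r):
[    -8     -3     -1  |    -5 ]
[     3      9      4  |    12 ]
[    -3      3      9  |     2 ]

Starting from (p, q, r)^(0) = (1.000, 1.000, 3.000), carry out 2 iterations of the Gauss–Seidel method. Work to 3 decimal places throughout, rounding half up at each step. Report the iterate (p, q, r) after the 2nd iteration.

Iteration 1:
  p = (-5 - (-3)·1.000 - (-1)·3.000) / (-8) = -0.125
  q = (12 - (3)·-0.125 - (4)·3.000) / (9) = 0.042
  r = (2 - (-3)·-0.125 - (3)·0.042) / (9) = 0.167
Iteration 2:
  p = (-5 - (-3)·0.042 - (-1)·0.167) / (-8) = 0.588
  q = (12 - (3)·0.588 - (4)·0.167) / (9) = 1.063
  r = (2 - (-3)·0.588 - (3)·1.063) / (9) = 0.064

(0.588, 1.063, 0.064)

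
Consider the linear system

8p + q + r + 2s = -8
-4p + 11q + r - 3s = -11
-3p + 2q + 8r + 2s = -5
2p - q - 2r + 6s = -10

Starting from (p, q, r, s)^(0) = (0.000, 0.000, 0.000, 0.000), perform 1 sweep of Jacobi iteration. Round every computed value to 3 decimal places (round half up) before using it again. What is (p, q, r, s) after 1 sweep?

(-1.000, -1.000, -0.625, -1.667)

Iteration 1:
  p = (-8 - (1)·0.000 - (1)·0.000 - (2)·0.000) / (8) = -1.000
  q = (-11 - (-4)·0.000 - (1)·0.000 - (-3)·0.000) / (11) = -1.000
  r = (-5 - (-3)·0.000 - (2)·0.000 - (2)·0.000) / (8) = -0.625
  s = (-10 - (2)·0.000 - (-1)·0.000 - (-2)·0.000) / (6) = -1.667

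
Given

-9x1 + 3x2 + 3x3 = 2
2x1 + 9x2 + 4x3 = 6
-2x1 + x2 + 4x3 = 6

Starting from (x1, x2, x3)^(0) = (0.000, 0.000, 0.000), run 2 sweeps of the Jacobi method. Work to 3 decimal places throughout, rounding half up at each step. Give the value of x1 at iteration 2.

Iteration 1:
  x1 = (2 - (3)·0.000 - (3)·0.000) / (-9) = -0.222
  x2 = (6 - (2)·0.000 - (4)·0.000) / (9) = 0.667
  x3 = (6 - (-2)·0.000 - (1)·0.000) / (4) = 1.500
Iteration 2:
  x1 = (2 - (3)·0.667 - (3)·1.500) / (-9) = 0.500
  x2 = (6 - (2)·-0.222 - (4)·1.500) / (9) = 0.049
  x3 = (6 - (-2)·-0.222 - (1)·0.667) / (4) = 1.222

0.500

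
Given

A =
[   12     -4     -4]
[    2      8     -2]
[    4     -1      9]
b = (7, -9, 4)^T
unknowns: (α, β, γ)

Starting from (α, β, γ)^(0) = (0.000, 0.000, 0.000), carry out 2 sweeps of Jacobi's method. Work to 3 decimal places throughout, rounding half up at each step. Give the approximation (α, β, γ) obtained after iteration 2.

Iteration 1:
  α = (7 - (-4)·0.000 - (-4)·0.000) / (12) = 0.583
  β = (-9 - (2)·0.000 - (-2)·0.000) / (8) = -1.125
  γ = (4 - (4)·0.000 - (-1)·0.000) / (9) = 0.444
Iteration 2:
  α = (7 - (-4)·-1.125 - (-4)·0.444) / (12) = 0.356
  β = (-9 - (2)·0.583 - (-2)·0.444) / (8) = -1.160
  γ = (4 - (4)·0.583 - (-1)·-1.125) / (9) = 0.060

(0.356, -1.160, 0.060)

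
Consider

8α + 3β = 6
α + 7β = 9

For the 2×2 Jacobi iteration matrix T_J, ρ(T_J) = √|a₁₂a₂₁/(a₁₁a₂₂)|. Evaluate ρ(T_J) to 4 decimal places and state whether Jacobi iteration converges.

a₁₂a₂₁/(a₁₁a₂₂) = (3)·(1) / ((8)·(7)) = 0.053571
ρ = √|0.053571| = √0.053571 = 0.2315
ρ < 1, so Jacobi converges

0.2315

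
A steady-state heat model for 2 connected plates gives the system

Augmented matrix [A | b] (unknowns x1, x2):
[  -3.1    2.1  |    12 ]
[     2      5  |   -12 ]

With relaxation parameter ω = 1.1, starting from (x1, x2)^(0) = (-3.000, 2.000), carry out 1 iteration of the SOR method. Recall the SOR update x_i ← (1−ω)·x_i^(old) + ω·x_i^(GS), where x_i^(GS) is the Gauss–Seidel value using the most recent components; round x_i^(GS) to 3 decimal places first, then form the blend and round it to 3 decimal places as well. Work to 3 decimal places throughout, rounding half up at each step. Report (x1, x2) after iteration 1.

(-2.468, -1.754)

Iteration 1:
  x1: GS value = (12 - (2.1)·2.000) / (-3.1) = -2.516;  x1 ← (1−ω)·-3.000 + ω·-2.516 = -2.468
  x2: GS value = (-12 - (2)·-2.468) / (5) = -1.413;  x2 ← (1−ω)·2.000 + ω·-1.413 = -1.754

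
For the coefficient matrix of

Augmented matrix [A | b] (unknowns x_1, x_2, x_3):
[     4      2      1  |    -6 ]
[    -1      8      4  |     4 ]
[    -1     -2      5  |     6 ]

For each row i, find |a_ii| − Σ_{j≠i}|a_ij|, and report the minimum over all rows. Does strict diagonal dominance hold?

1

row 1: |4| − (2+1) = 1
row 2: |8| − (1+4) = 3
row 3: |5| − (1+2) = 2
minimum over rows = 1 → strictly diagonally dominant (convergence guaranteed)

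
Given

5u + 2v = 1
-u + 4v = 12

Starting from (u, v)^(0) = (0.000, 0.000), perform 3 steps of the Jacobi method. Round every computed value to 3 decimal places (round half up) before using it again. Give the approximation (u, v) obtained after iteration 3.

Iteration 1:
  u = (1 - (2)·0.000) / (5) = 0.200
  v = (12 - (-1)·0.000) / (4) = 3.000
Iteration 2:
  u = (1 - (2)·3.000) / (5) = -1.000
  v = (12 - (-1)·0.200) / (4) = 3.050
Iteration 3:
  u = (1 - (2)·3.050) / (5) = -1.020
  v = (12 - (-1)·-1.000) / (4) = 2.750

(-1.020, 2.750)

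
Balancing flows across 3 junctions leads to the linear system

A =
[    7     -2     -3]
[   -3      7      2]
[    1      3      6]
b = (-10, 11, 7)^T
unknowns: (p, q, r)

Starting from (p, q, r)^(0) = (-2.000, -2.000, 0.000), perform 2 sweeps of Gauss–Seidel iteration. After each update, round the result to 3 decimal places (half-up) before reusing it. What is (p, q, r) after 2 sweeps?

(-0.735, 0.930, 0.824)

Iteration 1:
  p = (-10 - (-2)·-2.000 - (-3)·0.000) / (7) = -2.000
  q = (11 - (-3)·-2.000 - (2)·0.000) / (7) = 0.714
  r = (7 - (1)·-2.000 - (3)·0.714) / (6) = 1.143
Iteration 2:
  p = (-10 - (-2)·0.714 - (-3)·1.143) / (7) = -0.735
  q = (11 - (-3)·-0.735 - (2)·1.143) / (7) = 0.930
  r = (7 - (1)·-0.735 - (3)·0.930) / (6) = 0.824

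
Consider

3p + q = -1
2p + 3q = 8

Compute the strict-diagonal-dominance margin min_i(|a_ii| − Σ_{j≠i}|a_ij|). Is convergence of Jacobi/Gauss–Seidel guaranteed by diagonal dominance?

1

row 1: |3| − (1) = 2
row 2: |3| − (2) = 1
minimum over rows = 1 → strictly diagonally dominant (convergence guaranteed)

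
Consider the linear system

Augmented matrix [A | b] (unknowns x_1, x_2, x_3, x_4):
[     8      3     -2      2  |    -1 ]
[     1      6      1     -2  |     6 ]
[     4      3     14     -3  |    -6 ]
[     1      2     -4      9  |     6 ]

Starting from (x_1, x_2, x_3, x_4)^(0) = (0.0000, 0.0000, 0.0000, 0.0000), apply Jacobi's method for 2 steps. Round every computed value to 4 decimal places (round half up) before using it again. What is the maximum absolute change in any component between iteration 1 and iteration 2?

0.6488

Iteration 1:
  x_1 = (-1 - (3)·0.0000 - (-2)·0.0000 - (2)·0.0000) / (8) = -0.1250
  x_2 = (6 - (1)·0.0000 - (1)·0.0000 - (-2)·0.0000) / (6) = 1.0000
  x_3 = (-6 - (4)·0.0000 - (3)·0.0000 - (-3)·0.0000) / (14) = -0.4286
  x_4 = (6 - (1)·0.0000 - (2)·0.0000 - (-4)·0.0000) / (9) = 0.6667
Iteration 2:
  x_1 = (-1 - (3)·1.0000 - (-2)·-0.4286 - (2)·0.6667) / (8) = -0.7738
  x_2 = (6 - (1)·-0.1250 - (1)·-0.4286 - (-2)·0.6667) / (6) = 1.3145
  x_3 = (-6 - (4)·-0.1250 - (3)·1.0000 - (-3)·0.6667) / (14) = -0.4643
  x_4 = (6 - (1)·-0.1250 - (2)·1.0000 - (-4)·-0.4286) / (9) = 0.2678
Change: (-0.6488, 0.3145, -0.0357, -0.3989) → max |·| = 0.6488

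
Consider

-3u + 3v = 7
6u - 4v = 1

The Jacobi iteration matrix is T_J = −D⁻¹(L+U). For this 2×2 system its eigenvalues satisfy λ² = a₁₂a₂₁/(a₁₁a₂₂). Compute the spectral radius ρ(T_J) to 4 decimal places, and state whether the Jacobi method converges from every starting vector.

a₁₂a₂₁/(a₁₁a₂₂) = (3)·(6) / ((-3)·(-4)) = 1.500000
ρ = √|1.500000| = √1.500000 = 1.2247
ρ > 1, so Jacobi diverges

1.2247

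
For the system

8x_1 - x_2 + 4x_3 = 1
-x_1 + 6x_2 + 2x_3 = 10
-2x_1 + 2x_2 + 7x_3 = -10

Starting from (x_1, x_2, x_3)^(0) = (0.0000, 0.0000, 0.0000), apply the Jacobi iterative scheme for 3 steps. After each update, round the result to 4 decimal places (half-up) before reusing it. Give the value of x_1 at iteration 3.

Iteration 1:
  x_1 = (1 - (-1)·0.0000 - (4)·0.0000) / (8) = 0.1250
  x_2 = (10 - (-1)·0.0000 - (2)·0.0000) / (6) = 1.6667
  x_3 = (-10 - (-2)·0.0000 - (2)·0.0000) / (7) = -1.4286
Iteration 2:
  x_1 = (1 - (-1)·1.6667 - (4)·-1.4286) / (8) = 1.0476
  x_2 = (10 - (-1)·0.1250 - (2)·-1.4286) / (6) = 2.1637
  x_3 = (-10 - (-2)·0.1250 - (2)·1.6667) / (7) = -1.8691
Iteration 3:
  x_1 = (1 - (-1)·2.1637 - (4)·-1.8691) / (8) = 1.3300
  x_2 = (10 - (-1)·1.0476 - (2)·-1.8691) / (6) = 2.4643
  x_3 = (-10 - (-2)·1.0476 - (2)·2.1637) / (7) = -1.7475

1.3300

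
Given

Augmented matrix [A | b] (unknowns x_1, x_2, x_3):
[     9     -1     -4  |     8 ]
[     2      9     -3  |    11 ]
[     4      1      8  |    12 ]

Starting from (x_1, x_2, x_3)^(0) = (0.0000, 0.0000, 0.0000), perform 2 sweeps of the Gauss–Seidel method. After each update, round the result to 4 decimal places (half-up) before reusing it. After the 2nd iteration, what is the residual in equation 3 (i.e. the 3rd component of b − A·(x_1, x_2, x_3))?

-0.0001

Iteration 1:
  x_1 = (8 - (-1)·0.0000 - (-4)·0.0000) / (9) = 0.8889
  x_2 = (11 - (2)·0.8889 - (-3)·0.0000) / (9) = 1.0247
  x_3 = (12 - (4)·0.8889 - (1)·1.0247) / (8) = 0.9275
Iteration 2:
  x_1 = (8 - (-1)·1.0247 - (-4)·0.9275) / (9) = 1.4150
  x_2 = (11 - (2)·1.4150 - (-3)·0.9275) / (9) = 1.2169
  x_3 = (12 - (4)·1.4150 - (1)·1.2169) / (8) = 0.6404
Residual b − A·x = (-0.9565, -0.8609, -0.0001)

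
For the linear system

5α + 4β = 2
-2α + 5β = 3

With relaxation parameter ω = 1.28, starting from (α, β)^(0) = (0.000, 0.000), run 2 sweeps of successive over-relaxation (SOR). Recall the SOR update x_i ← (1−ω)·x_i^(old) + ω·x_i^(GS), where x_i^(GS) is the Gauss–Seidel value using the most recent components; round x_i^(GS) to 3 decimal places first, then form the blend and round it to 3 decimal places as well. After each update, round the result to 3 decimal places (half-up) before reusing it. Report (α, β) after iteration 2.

Iteration 1:
  α: GS value = (2 - (4)·0.000) / (5) = 0.400;  α ← (1−ω)·0.000 + ω·0.400 = 0.512
  β: GS value = (3 - (-2)·0.512) / (5) = 0.805;  β ← (1−ω)·0.000 + ω·0.805 = 1.030
Iteration 2:
  α: GS value = (2 - (4)·1.030) / (5) = -0.424;  α ← (1−ω)·0.512 + ω·-0.424 = -0.686
  β: GS value = (3 - (-2)·-0.686) / (5) = 0.326;  β ← (1−ω)·1.030 + ω·0.326 = 0.129

(-0.686, 0.129)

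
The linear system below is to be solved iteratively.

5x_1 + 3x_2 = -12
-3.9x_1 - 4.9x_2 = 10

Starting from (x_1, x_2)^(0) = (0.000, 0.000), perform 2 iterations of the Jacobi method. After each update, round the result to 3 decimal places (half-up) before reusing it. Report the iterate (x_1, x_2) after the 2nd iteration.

(-1.175, -0.131)

Iteration 1:
  x_1 = (-12 - (3)·0.000) / (5) = -2.400
  x_2 = (10 - (-3.9)·0.000) / (-4.9) = -2.041
Iteration 2:
  x_1 = (-12 - (3)·-2.041) / (5) = -1.175
  x_2 = (10 - (-3.9)·-2.400) / (-4.9) = -0.131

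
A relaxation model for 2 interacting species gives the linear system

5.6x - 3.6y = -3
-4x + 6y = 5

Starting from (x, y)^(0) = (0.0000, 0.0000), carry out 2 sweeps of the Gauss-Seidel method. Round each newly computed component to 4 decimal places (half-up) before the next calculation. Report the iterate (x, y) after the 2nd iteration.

(-0.2296, 0.6803)

Iteration 1:
  x = (-3 - (-3.6)·0.0000) / (5.6) = -0.5357
  y = (5 - (-4)·-0.5357) / (6) = 0.4762
Iteration 2:
  x = (-3 - (-3.6)·0.4762) / (5.6) = -0.2296
  y = (5 - (-4)·-0.2296) / (6) = 0.6803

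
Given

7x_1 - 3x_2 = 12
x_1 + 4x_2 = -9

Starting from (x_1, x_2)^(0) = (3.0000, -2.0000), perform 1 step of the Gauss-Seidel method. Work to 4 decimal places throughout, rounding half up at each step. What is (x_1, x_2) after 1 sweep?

(0.8571, -2.4643)

Iteration 1:
  x_1 = (12 - (-3)·-2.0000) / (7) = 0.8571
  x_2 = (-9 - (1)·0.8571) / (4) = -2.4643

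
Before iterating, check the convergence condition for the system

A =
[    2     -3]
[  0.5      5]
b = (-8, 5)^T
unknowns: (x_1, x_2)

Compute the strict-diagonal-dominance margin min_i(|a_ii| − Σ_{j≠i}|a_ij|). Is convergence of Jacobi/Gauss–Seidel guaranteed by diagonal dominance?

row 1: |2| − (3) = -1
row 2: |5| − (0.5) = 4.5
minimum over rows = -1 → not strictly diagonally dominant

-1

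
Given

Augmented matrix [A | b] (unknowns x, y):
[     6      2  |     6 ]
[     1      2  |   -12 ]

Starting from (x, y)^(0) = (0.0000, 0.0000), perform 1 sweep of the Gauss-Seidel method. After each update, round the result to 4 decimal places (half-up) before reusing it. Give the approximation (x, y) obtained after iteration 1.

(1.0000, -6.5000)

Iteration 1:
  x = (6 - (2)·0.0000) / (6) = 1.0000
  y = (-12 - (1)·1.0000) / (2) = -6.5000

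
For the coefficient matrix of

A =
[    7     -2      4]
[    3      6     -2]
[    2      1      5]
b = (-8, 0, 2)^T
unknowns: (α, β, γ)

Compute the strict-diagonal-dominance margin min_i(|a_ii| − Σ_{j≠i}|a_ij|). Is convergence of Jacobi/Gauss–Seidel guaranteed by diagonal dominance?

row 1: |7| − (2+4) = 1
row 2: |6| − (3+2) = 1
row 3: |5| − (2+1) = 2
minimum over rows = 1 → strictly diagonally dominant (convergence guaranteed)

1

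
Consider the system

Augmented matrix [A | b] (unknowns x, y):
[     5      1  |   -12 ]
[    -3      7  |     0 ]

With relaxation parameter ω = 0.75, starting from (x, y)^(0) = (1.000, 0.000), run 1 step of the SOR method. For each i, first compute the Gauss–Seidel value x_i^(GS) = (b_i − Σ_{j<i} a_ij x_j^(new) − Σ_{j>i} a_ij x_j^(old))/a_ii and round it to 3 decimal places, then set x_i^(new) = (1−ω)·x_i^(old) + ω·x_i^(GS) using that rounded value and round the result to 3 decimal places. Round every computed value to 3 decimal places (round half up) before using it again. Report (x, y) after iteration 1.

(-1.550, -0.498)

Iteration 1:
  x: GS value = (-12 - (1)·0.000) / (5) = -2.400;  x ← (1−ω)·1.000 + ω·-2.400 = -1.550
  y: GS value = (0 - (-3)·-1.550) / (7) = -0.664;  y ← (1−ω)·0.000 + ω·-0.664 = -0.498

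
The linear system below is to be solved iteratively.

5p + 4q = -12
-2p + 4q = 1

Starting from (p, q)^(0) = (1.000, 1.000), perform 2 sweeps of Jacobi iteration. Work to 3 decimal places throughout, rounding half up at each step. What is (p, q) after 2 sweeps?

(-3.000, -1.350)

Iteration 1:
  p = (-12 - (4)·1.000) / (5) = -3.200
  q = (1 - (-2)·1.000) / (4) = 0.750
Iteration 2:
  p = (-12 - (4)·0.750) / (5) = -3.000
  q = (1 - (-2)·-3.200) / (4) = -1.350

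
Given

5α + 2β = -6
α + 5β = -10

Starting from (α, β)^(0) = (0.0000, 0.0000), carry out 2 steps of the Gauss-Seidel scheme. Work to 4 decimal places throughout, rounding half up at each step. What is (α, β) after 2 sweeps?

(-0.4960, -1.9008)

Iteration 1:
  α = (-6 - (2)·0.0000) / (5) = -1.2000
  β = (-10 - (1)·-1.2000) / (5) = -1.7600
Iteration 2:
  α = (-6 - (2)·-1.7600) / (5) = -0.4960
  β = (-10 - (1)·-0.4960) / (5) = -1.9008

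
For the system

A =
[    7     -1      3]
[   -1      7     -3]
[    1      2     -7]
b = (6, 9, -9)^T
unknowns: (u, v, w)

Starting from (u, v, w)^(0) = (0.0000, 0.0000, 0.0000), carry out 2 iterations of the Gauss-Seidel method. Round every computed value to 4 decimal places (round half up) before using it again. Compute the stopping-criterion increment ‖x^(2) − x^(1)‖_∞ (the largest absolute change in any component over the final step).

Iteration 1:
  u = (6 - (-1)·0.0000 - (3)·0.0000) / (7) = 0.8571
  v = (9 - (-1)·0.8571 - (-3)·0.0000) / (7) = 1.4082
  w = (-9 - (1)·0.8571 - (2)·1.4082) / (-7) = 1.8105
Iteration 2:
  u = (6 - (-1)·1.4082 - (3)·1.8105) / (7) = 0.2824
  v = (9 - (-1)·0.2824 - (-3)·1.8105) / (7) = 2.1020
  w = (-9 - (1)·0.2824 - (2)·2.1020) / (-7) = 1.9266
Change: (-0.5747, 0.6938, 0.1161) → max |·| = 0.6938

0.6938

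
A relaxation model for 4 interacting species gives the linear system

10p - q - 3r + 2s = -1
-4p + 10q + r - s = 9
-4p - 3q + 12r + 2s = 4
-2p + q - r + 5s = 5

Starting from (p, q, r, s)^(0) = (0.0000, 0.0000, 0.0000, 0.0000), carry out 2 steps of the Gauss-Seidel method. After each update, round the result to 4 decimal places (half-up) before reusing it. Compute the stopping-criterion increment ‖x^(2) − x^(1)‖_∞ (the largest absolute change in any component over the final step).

Iteration 1:
  p = (-1 - (-1)·0.0000 - (-3)·0.0000 - (2)·0.0000) / (10) = -0.1000
  q = (9 - (-4)·-0.1000 - (1)·0.0000 - (-1)·0.0000) / (10) = 0.8600
  r = (4 - (-4)·-0.1000 - (-3)·0.8600 - (2)·0.0000) / (12) = 0.5150
  s = (5 - (-2)·-0.1000 - (1)·0.8600 - (-1)·0.5150) / (5) = 0.8910
Iteration 2:
  p = (-1 - (-1)·0.8600 - (-3)·0.5150 - (2)·0.8910) / (10) = -0.0377
  q = (9 - (-4)·-0.0377 - (1)·0.5150 - (-1)·0.8910) / (10) = 0.9225
  r = (4 - (-4)·-0.0377 - (-3)·0.9225 - (2)·0.8910) / (12) = 0.4029
  s = (5 - (-2)·-0.0377 - (1)·0.9225 - (-1)·0.4029) / (5) = 0.8810
Change: (0.0623, 0.0625, -0.1121, -0.0100) → max |·| = 0.1121

0.1121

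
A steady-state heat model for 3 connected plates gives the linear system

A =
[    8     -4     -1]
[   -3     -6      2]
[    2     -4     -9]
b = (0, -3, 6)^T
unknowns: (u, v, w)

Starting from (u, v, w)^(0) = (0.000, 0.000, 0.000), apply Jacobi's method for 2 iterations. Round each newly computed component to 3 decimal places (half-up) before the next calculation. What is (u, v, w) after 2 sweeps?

(0.167, 0.278, -0.889)

Iteration 1:
  u = (0 - (-4)·0.000 - (-1)·0.000) / (8) = 0.000
  v = (-3 - (-3)·0.000 - (2)·0.000) / (-6) = 0.500
  w = (6 - (2)·0.000 - (-4)·0.000) / (-9) = -0.667
Iteration 2:
  u = (0 - (-4)·0.500 - (-1)·-0.667) / (8) = 0.167
  v = (-3 - (-3)·0.000 - (2)·-0.667) / (-6) = 0.278
  w = (6 - (2)·0.000 - (-4)·0.500) / (-9) = -0.889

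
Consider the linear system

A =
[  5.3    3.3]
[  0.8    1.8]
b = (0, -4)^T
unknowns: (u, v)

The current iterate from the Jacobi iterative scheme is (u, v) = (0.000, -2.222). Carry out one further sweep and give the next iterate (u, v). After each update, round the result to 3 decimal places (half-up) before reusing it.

(1.384, -2.222)

One sweep:
  u = (0 - (3.3)·-2.222) / (5.3) = 1.384
  v = (-4 - (0.8)·0.000) / (1.8) = -2.222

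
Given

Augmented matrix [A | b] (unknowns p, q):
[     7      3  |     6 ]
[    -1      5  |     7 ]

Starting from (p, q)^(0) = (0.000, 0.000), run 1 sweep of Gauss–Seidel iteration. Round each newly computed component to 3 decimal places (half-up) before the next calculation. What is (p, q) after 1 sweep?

Iteration 1:
  p = (6 - (3)·0.000) / (7) = 0.857
  q = (7 - (-1)·0.857) / (5) = 1.571

(0.857, 1.571)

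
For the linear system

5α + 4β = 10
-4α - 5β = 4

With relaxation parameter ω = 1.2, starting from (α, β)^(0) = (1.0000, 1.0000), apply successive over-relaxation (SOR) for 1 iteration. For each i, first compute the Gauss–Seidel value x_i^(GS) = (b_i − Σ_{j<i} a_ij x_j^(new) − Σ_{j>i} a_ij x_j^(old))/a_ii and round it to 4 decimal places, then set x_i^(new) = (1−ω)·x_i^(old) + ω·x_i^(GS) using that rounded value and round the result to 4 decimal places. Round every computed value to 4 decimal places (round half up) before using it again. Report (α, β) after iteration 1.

(1.2400, -2.3504)

Iteration 1:
  α: GS value = (10 - (4)·1.0000) / (5) = 1.2000;  α ← (1−ω)·1.0000 + ω·1.2000 = 1.2400
  β: GS value = (4 - (-4)·1.2400) / (-5) = -1.7920;  β ← (1−ω)·1.0000 + ω·-1.7920 = -2.3504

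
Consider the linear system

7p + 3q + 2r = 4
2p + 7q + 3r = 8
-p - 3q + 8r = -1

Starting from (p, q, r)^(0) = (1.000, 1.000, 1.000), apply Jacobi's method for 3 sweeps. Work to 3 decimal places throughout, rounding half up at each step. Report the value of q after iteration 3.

Iteration 1:
  p = (4 - (3)·1.000 - (2)·1.000) / (7) = -0.143
  q = (8 - (2)·1.000 - (3)·1.000) / (7) = 0.429
  r = (-1 - (-1)·1.000 - (-3)·1.000) / (8) = 0.375
Iteration 2:
  p = (4 - (3)·0.429 - (2)·0.375) / (7) = 0.280
  q = (8 - (2)·-0.143 - (3)·0.375) / (7) = 1.023
  r = (-1 - (-1)·-0.143 - (-3)·0.429) / (8) = 0.018
Iteration 3:
  p = (4 - (3)·1.023 - (2)·0.018) / (7) = 0.128
  q = (8 - (2)·0.280 - (3)·0.018) / (7) = 1.055
  r = (-1 - (-1)·0.280 - (-3)·1.023) / (8) = 0.294

1.055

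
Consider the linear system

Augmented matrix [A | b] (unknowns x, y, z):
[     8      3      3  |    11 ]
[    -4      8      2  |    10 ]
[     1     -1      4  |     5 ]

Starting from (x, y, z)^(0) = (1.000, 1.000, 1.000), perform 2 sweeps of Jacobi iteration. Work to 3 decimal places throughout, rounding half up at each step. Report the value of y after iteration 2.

Iteration 1:
  x = (11 - (3)·1.000 - (3)·1.000) / (8) = 0.625
  y = (10 - (-4)·1.000 - (2)·1.000) / (8) = 1.500
  z = (5 - (1)·1.000 - (-1)·1.000) / (4) = 1.250
Iteration 2:
  x = (11 - (3)·1.500 - (3)·1.250) / (8) = 0.344
  y = (10 - (-4)·0.625 - (2)·1.250) / (8) = 1.250
  z = (5 - (1)·0.625 - (-1)·1.500) / (4) = 1.469

1.250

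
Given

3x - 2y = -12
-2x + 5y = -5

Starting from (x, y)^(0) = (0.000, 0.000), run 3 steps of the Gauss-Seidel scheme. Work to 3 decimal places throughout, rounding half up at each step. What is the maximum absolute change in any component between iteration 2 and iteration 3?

0.462

Iteration 1:
  x = (-12 - (-2)·0.000) / (3) = -4.000
  y = (-5 - (-2)·-4.000) / (5) = -2.600
Iteration 2:
  x = (-12 - (-2)·-2.600) / (3) = -5.733
  y = (-5 - (-2)·-5.733) / (5) = -3.293
Iteration 3:
  x = (-12 - (-2)·-3.293) / (3) = -6.195
  y = (-5 - (-2)·-6.195) / (5) = -3.478
Change: (-0.462, -0.185) → max |·| = 0.462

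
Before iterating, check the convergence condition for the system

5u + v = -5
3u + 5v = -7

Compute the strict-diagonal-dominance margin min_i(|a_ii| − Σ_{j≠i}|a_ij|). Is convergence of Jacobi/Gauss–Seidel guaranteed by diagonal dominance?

row 1: |5| − (1) = 4
row 2: |5| − (3) = 2
minimum over rows = 2 → strictly diagonally dominant (convergence guaranteed)

2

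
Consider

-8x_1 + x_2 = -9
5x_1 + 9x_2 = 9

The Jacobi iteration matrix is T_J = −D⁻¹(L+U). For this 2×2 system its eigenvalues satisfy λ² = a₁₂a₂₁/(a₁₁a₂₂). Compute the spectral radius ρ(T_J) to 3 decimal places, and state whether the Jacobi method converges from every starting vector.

a₁₂a₂₁/(a₁₁a₂₂) = (1)·(5) / ((-8)·(9)) = -0.069444
ρ = √|-0.069444| = √0.069444 = 0.264
ρ < 1, so Jacobi converges

0.264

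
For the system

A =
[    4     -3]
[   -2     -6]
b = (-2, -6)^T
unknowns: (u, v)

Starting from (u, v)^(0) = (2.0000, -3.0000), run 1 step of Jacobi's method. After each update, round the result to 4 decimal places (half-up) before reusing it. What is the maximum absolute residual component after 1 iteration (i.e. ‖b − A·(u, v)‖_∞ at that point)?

Iteration 1:
  u = (-2 - (-3)·-3.0000) / (4) = -2.7500
  v = (-6 - (-2)·2.0000) / (-6) = 0.3333
Residual b − A·x = (9.9999, -9.5002); ∞-norm = 9.9999

9.9999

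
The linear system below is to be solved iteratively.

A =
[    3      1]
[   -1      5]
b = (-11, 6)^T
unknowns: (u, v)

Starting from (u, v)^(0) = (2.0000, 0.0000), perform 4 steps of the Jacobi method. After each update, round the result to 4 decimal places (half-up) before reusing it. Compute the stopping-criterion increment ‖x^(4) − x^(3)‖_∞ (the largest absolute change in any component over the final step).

0.0756

Iteration 1:
  u = (-11 - (1)·0.0000) / (3) = -3.6667
  v = (6 - (-1)·2.0000) / (5) = 1.6000
Iteration 2:
  u = (-11 - (1)·1.6000) / (3) = -4.2000
  v = (6 - (-1)·-3.6667) / (5) = 0.4667
Iteration 3:
  u = (-11 - (1)·0.4667) / (3) = -3.8222
  v = (6 - (-1)·-4.2000) / (5) = 0.3600
Iteration 4:
  u = (-11 - (1)·0.3600) / (3) = -3.7867
  v = (6 - (-1)·-3.8222) / (5) = 0.4356
Change: (0.0355, 0.0756) → max |·| = 0.0756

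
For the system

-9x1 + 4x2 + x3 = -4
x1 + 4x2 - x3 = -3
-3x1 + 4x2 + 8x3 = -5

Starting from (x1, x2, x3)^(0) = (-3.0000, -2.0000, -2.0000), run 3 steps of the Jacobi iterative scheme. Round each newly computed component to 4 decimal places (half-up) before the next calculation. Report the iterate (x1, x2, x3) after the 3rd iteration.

(0.0324, -0.9410, -0.1875)

Iteration 1:
  x1 = (-4 - (4)·-2.0000 - (1)·-2.0000) / (-9) = -0.6667
  x2 = (-3 - (1)·-3.0000 - (-1)·-2.0000) / (4) = -0.5000
  x3 = (-5 - (-3)·-3.0000 - (4)·-2.0000) / (8) = -0.7500
Iteration 2:
  x1 = (-4 - (4)·-0.5000 - (1)·-0.7500) / (-9) = 0.1389
  x2 = (-3 - (1)·-0.6667 - (-1)·-0.7500) / (4) = -0.7708
  x3 = (-5 - (-3)·-0.6667 - (4)·-0.5000) / (8) = -0.6250
Iteration 3:
  x1 = (-4 - (4)·-0.7708 - (1)·-0.6250) / (-9) = 0.0324
  x2 = (-3 - (1)·0.1389 - (-1)·-0.6250) / (4) = -0.9410
  x3 = (-5 - (-3)·0.1389 - (4)·-0.7708) / (8) = -0.1875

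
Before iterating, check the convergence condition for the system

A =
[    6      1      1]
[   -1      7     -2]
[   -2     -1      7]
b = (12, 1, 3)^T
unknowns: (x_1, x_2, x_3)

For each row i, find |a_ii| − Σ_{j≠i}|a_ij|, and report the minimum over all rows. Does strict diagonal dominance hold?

row 1: |6| − (1+1) = 4
row 2: |7| − (1+2) = 4
row 3: |7| − (2+1) = 4
minimum over rows = 4 → strictly diagonally dominant (convergence guaranteed)

4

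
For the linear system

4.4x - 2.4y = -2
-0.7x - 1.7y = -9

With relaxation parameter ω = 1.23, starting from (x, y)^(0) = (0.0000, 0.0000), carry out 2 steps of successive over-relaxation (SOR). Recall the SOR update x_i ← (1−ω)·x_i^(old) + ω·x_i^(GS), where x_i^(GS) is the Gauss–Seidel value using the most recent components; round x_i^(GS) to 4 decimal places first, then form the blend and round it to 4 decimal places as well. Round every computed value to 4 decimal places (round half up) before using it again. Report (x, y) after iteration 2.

(4.1283, 2.8580)

Iteration 1:
  x: GS value = (-2 - (-2.4)·0.0000) / (4.4) = -0.4545;  x ← (1−ω)·0.0000 + ω·-0.4545 = -0.5590
  y: GS value = (-9 - (-0.7)·-0.5590) / (-1.7) = 5.5243;  y ← (1−ω)·0.0000 + ω·5.5243 = 6.7949
Iteration 2:
  x: GS value = (-2 - (-2.4)·6.7949) / (4.4) = 3.2518;  x ← (1−ω)·-0.5590 + ω·3.2518 = 4.1283
  y: GS value = (-9 - (-0.7)·4.1283) / (-1.7) = 3.5942;  y ← (1−ω)·6.7949 + ω·3.5942 = 2.8580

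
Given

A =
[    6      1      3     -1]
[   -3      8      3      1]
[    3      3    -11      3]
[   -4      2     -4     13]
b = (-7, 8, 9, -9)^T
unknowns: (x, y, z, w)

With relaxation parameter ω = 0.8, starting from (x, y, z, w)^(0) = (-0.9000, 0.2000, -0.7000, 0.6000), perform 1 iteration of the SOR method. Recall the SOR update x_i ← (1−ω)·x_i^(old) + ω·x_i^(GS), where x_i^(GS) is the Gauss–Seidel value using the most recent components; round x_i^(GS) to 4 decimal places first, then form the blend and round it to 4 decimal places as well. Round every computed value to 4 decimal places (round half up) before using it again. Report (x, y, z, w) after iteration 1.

(-0.7800, 0.7560, -0.6689, -0.8835)

Iteration 1:
  x: GS value = (-7 - (1)·0.2000 - (3)·-0.7000 - (-1)·0.6000) / (6) = -0.7500;  x ← (1−ω)·-0.9000 + ω·-0.7500 = -0.7800
  y: GS value = (8 - (-3)·-0.7800 - (3)·-0.7000 - (1)·0.6000) / (8) = 0.8950;  y ← (1−ω)·0.2000 + ω·0.8950 = 0.7560
  z: GS value = (9 - (3)·-0.7800 - (3)·0.7560 - (3)·0.6000) / (-11) = -0.6611;  z ← (1−ω)·-0.7000 + ω·-0.6611 = -0.6689
  w: GS value = (-9 - (-4)·-0.7800 - (2)·0.7560 - (-4)·-0.6689) / (13) = -1.2544;  w ← (1−ω)·0.6000 + ω·-1.2544 = -0.8835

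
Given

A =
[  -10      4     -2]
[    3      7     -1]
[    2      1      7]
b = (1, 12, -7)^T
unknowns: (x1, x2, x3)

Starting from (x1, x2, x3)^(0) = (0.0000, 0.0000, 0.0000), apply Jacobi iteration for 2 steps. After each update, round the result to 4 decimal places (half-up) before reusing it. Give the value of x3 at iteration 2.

Iteration 1:
  x1 = (1 - (4)·0.0000 - (-2)·0.0000) / (-10) = -0.1000
  x2 = (12 - (3)·0.0000 - (-1)·0.0000) / (7) = 1.7143
  x3 = (-7 - (2)·0.0000 - (1)·0.0000) / (7) = -1.0000
Iteration 2:
  x1 = (1 - (4)·1.7143 - (-2)·-1.0000) / (-10) = 0.7857
  x2 = (12 - (3)·-0.1000 - (-1)·-1.0000) / (7) = 1.6143
  x3 = (-7 - (2)·-0.1000 - (1)·1.7143) / (7) = -1.2163

-1.2163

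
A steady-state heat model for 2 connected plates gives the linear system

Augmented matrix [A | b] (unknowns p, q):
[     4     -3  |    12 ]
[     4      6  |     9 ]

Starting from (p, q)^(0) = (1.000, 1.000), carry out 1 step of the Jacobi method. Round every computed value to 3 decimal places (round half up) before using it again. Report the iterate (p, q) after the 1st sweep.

Iteration 1:
  p = (12 - (-3)·1.000) / (4) = 3.750
  q = (9 - (4)·1.000) / (6) = 0.833

(3.750, 0.833)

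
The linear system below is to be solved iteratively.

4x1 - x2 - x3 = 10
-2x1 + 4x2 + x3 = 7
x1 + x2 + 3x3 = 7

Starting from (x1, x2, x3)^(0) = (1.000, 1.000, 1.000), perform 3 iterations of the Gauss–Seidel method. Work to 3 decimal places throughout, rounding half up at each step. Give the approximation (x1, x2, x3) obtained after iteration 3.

(3.361, 3.403, 0.079)

Iteration 1:
  x1 = (10 - (-1)·1.000 - (-1)·1.000) / (4) = 3.000
  x2 = (7 - (-2)·3.000 - (1)·1.000) / (4) = 3.000
  x3 = (7 - (1)·3.000 - (1)·3.000) / (3) = 0.333
Iteration 2:
  x1 = (10 - (-1)·3.000 - (-1)·0.333) / (4) = 3.333
  x2 = (7 - (-2)·3.333 - (1)·0.333) / (4) = 3.333
  x3 = (7 - (1)·3.333 - (1)·3.333) / (3) = 0.111
Iteration 3:
  x1 = (10 - (-1)·3.333 - (-1)·0.111) / (4) = 3.361
  x2 = (7 - (-2)·3.361 - (1)·0.111) / (4) = 3.403
  x3 = (7 - (1)·3.361 - (1)·3.403) / (3) = 0.079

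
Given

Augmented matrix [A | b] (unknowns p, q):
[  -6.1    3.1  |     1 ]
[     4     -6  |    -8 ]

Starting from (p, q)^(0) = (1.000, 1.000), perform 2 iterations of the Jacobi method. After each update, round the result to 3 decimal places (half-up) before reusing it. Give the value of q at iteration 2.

1.563

Iteration 1:
  p = (1 - (3.1)·1.000) / (-6.1) = 0.344
  q = (-8 - (4)·1.000) / (-6) = 2.000
Iteration 2:
  p = (1 - (3.1)·2.000) / (-6.1) = 0.852
  q = (-8 - (4)·0.344) / (-6) = 1.563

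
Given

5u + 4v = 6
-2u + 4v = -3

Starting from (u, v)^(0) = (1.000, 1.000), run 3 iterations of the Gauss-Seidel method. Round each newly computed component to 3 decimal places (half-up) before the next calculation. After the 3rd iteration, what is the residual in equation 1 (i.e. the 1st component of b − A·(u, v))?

Iteration 1:
  u = (6 - (4)·1.000) / (5) = 0.400
  v = (-3 - (-2)·0.400) / (4) = -0.550
Iteration 2:
  u = (6 - (4)·-0.550) / (5) = 1.640
  v = (-3 - (-2)·1.640) / (4) = 0.070
Iteration 3:
  u = (6 - (4)·0.070) / (5) = 1.144
  v = (-3 - (-2)·1.144) / (4) = -0.178
Residual b − A·x = (0.992, 0.000)

0.992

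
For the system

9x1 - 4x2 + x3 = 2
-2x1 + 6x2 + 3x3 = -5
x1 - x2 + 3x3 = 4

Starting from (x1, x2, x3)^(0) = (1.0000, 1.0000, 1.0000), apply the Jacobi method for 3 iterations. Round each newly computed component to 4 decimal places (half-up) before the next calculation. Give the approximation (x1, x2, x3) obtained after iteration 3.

Iteration 1:
  x1 = (2 - (-4)·1.0000 - (1)·1.0000) / (9) = 0.5556
  x2 = (-5 - (-2)·1.0000 - (3)·1.0000) / (6) = -1.0000
  x3 = (4 - (1)·1.0000 - (-1)·1.0000) / (3) = 1.3333
Iteration 2:
  x1 = (2 - (-4)·-1.0000 - (1)·1.3333) / (9) = -0.3704
  x2 = (-5 - (-2)·0.5556 - (3)·1.3333) / (6) = -1.3148
  x3 = (4 - (1)·0.5556 - (-1)·-1.0000) / (3) = 0.8148
Iteration 3:
  x1 = (2 - (-4)·-1.3148 - (1)·0.8148) / (9) = -0.4527
  x2 = (-5 - (-2)·-0.3704 - (3)·0.8148) / (6) = -1.3642
  x3 = (4 - (1)·-0.3704 - (-1)·-1.3148) / (3) = 1.0185

(-0.4527, -1.3642, 1.0185)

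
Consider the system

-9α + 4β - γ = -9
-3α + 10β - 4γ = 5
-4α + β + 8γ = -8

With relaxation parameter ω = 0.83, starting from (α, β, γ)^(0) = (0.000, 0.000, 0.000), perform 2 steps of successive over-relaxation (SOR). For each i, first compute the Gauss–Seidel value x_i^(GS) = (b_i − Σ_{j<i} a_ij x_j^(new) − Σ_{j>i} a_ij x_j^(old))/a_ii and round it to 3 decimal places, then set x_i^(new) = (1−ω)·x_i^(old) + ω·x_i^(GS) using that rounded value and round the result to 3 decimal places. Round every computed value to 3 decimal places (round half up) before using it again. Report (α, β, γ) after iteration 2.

Iteration 1:
  α: GS value = (-9 - (4)·0.000 - (-1)·0.000) / (-9) = 1.000;  α ← (1−ω)·0.000 + ω·1.000 = 0.830
  β: GS value = (5 - (-3)·0.830 - (-4)·0.000) / (10) = 0.749;  β ← (1−ω)·0.000 + ω·0.749 = 0.622
  γ: GS value = (-8 - (-4)·0.830 - (1)·0.622) / (8) = -0.663;  γ ← (1−ω)·0.000 + ω·-0.663 = -0.550
Iteration 2:
  α: GS value = (-9 - (4)·0.622 - (-1)·-0.550) / (-9) = 1.338;  α ← (1−ω)·0.830 + ω·1.338 = 1.252
  β: GS value = (5 - (-3)·1.252 - (-4)·-0.550) / (10) = 0.656;  β ← (1−ω)·0.622 + ω·0.656 = 0.650
  γ: GS value = (-8 - (-4)·1.252 - (1)·0.650) / (8) = -0.455;  γ ← (1−ω)·-0.550 + ω·-0.455 = -0.471

(1.252, 0.650, -0.471)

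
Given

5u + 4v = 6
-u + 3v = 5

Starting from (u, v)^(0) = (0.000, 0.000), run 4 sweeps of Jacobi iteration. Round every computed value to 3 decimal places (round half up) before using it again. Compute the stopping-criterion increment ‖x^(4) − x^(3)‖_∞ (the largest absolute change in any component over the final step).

Iteration 1:
  u = (6 - (4)·0.000) / (5) = 1.200
  v = (5 - (-1)·0.000) / (3) = 1.667
Iteration 2:
  u = (6 - (4)·1.667) / (5) = -0.134
  v = (5 - (-1)·1.200) / (3) = 2.067
Iteration 3:
  u = (6 - (4)·2.067) / (5) = -0.454
  v = (5 - (-1)·-0.134) / (3) = 1.622
Iteration 4:
  u = (6 - (4)·1.622) / (5) = -0.098
  v = (5 - (-1)·-0.454) / (3) = 1.515
Change: (0.356, -0.107) → max |·| = 0.356

0.356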